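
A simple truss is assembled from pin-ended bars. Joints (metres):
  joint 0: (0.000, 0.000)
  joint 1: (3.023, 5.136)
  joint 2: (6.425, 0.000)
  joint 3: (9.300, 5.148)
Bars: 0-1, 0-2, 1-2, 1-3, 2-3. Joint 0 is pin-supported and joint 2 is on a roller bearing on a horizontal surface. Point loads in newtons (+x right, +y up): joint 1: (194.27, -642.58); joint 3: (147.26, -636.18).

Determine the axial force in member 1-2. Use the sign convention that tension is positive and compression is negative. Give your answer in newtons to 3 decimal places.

N=4 nodes, M=5 members, R=3 reactions → 2N=8, M+R=8
member 0 (0-1): L=5.9596, (cx,cy)=(0.5072,0.8618)
member 1 (0-2): L=6.4250, (cx,cy)=(1.0000,0.0000)
member 2 (1-2): L=6.1605, (cx,cy)=(0.5522,-0.8337)
member 3 (1-3): L=6.2770, (cx,cy)=(1.0000,0.0019)
member 4 (2-3): L=5.8964, (cx,cy)=(0.4876,0.8731)
solve A·x = −loads:
  F[0-1] = +252.6293 N (tension)
  F[0-2] = +213.3844 N (tension)
  F[1-2] = -1030.7540 N (compression)
  F[1-3] = +503.0850 N (tension)
  F[2-3] = -729.7674 N (compression)
  Rx@0 = -341.5300 N
  Ry@0 = -217.7160 N
  Ry@2 = +1496.4760 N

-1030.754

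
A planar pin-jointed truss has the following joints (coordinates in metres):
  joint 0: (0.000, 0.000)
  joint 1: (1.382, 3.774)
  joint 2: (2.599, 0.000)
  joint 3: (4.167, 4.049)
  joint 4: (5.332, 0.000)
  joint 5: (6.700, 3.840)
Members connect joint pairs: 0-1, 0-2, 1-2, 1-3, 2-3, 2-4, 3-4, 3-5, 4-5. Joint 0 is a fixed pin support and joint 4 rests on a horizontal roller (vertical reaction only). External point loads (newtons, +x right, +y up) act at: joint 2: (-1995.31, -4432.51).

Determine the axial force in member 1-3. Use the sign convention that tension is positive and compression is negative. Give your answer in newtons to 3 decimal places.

-1523.693

N=6 nodes, M=9 members, R=3 reactions → 2N=12, M+R=12
member 0 (0-1): L=4.0191, (cx,cy)=(0.3439,0.9390)
member 1 (0-2): L=2.5990, (cx,cy)=(1.0000,0.0000)
member 2 (1-2): L=3.9654, (cx,cy)=(0.3069,-0.9517)
member 3 (1-3): L=2.7985, (cx,cy)=(0.9952,0.0983)
member 4 (2-3): L=4.3420, (cx,cy)=(0.3611,0.9325)
member 5 (2-4): L=2.7330, (cx,cy)=(1.0000,0.0000)
member 6 (3-4): L=4.2133, (cx,cy)=(0.2765,-0.9610)
member 7 (3-5): L=2.5416, (cx,cy)=(0.9966,-0.0822)
member 8 (4-5): L=4.0764, (cx,cy)=(0.3356,0.9420)
solve A·x = −loads:
  F[0-1] = -2419.4905 N (compression)
  F[0-2] = -1163.3444 N (compression)
  F[1-2] = +2229.8392 N (tension)
  F[1-3] = -1523.6931 N (compression)
  F[2-3] = +2477.4683 N (tension)
  F[2-4] = +621.6472 N (tension)
  F[3-4] = -2248.2115 N (compression)
  F[3-5] = +0.0000 N (tension)
  F[4-5] = -0.0000 N (compression)
  Rx@0 = +1995.3100 N
  Ry@0 = +2271.9523 N
  Ry@4 = +2160.5577 N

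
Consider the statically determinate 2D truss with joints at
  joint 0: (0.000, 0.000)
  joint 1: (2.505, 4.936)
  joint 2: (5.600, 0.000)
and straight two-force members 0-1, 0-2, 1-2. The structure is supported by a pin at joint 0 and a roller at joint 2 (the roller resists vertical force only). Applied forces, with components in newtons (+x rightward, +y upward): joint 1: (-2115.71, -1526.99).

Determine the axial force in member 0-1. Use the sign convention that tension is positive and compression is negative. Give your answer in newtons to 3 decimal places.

N=3 nodes, M=3 members, R=3 reactions → 2N=6, M+R=6
member 0 (0-1): L=5.5353, (cx,cy)=(0.4526,0.8917)
member 1 (0-2): L=5.6000, (cx,cy)=(1.0000,0.0000)
member 2 (1-2): L=5.8261, (cx,cy)=(0.5312,-0.8472)
solve A·x = −loads:
  F[0-1] = -3037.6451 N (compression)
  F[0-2] = -741.0142 N (compression)
  F[1-2] = +1394.8957 N (tension)
  Rx@0 = +2115.7100 N
  Ry@0 = +2708.7819 N
  Ry@2 = -1181.7919 N

-3037.645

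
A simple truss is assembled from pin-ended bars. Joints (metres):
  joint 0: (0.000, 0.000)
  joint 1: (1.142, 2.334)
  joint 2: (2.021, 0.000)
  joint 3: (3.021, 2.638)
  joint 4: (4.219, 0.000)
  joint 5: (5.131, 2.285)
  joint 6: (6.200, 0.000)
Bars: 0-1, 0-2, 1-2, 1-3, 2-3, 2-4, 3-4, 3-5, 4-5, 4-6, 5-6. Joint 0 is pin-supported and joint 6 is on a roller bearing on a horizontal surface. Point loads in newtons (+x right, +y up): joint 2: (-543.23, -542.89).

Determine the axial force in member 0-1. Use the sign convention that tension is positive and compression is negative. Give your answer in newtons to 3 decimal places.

N=7 nodes, M=11 members, R=3 reactions → 2N=14, M+R=14
member 0 (0-1): L=2.5984, (cx,cy)=(0.4395,0.8982)
member 1 (0-2): L=2.0210, (cx,cy)=(1.0000,0.0000)
member 2 (1-2): L=2.4940, (cx,cy)=(0.3524,-0.9358)
member 3 (1-3): L=1.9034, (cx,cy)=(0.9872,0.1597)
member 4 (2-3): L=2.8212, (cx,cy)=(0.3545,0.9351)
member 5 (2-4): L=2.1980, (cx,cy)=(1.0000,0.0000)
member 6 (3-4): L=2.8973, (cx,cy)=(0.4135,-0.9105)
member 7 (3-5): L=2.1393, (cx,cy)=(0.9863,-0.1650)
member 8 (4-5): L=2.4603, (cx,cy)=(0.3707,0.9288)
member 9 (4-6): L=1.9810, (cx,cy)=(1.0000,0.0000)
member 10 (5-6): L=2.5227, (cx,cy)=(0.4238,-0.9058)
solve A·x = −loads:
  F[0-1] = -407.3792 N (compression)
  F[0-2] = -364.1868 N (compression)
  F[1-2] = +339.3833 N (tension)
  F[1-3] = -302.5393 N (compression)
  F[2-3] = +240.9269 N (tension)
  F[2-4] = +213.2565 N (tension)
  F[3-4] = -167.9327 N (compression)
  F[3-5] = -145.8166 N (compression)
  F[4-5] = +164.6331 N (tension)
  F[4-6] = +82.7900 N (tension)
  F[5-6] = -195.3731 N (compression)
  Rx@0 = +543.2300 N
  Ry@0 = +365.9254 N
  Ry@6 = +176.9646 N

-407.379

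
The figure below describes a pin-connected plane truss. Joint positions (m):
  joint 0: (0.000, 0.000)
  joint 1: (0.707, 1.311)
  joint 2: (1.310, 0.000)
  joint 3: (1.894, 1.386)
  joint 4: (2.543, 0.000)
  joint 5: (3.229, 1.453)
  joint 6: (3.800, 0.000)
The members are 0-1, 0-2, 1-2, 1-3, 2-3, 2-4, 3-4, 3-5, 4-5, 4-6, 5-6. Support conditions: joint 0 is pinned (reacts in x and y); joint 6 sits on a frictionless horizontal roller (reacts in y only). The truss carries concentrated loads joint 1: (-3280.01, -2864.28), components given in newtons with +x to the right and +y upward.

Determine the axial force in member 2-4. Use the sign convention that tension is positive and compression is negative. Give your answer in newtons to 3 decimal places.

N=7 nodes, M=11 members, R=3 reactions → 2N=14, M+R=14
member 0 (0-1): L=1.4895, (cx,cy)=(0.4747,0.8802)
member 1 (0-2): L=1.3100, (cx,cy)=(1.0000,0.0000)
member 2 (1-2): L=1.4430, (cx,cy)=(0.4179,-0.9085)
member 3 (1-3): L=1.1894, (cx,cy)=(0.9980,0.0631)
member 4 (2-3): L=1.5040, (cx,cy)=(0.3883,0.9215)
member 5 (2-4): L=1.2330, (cx,cy)=(1.0000,0.0000)
member 6 (3-4): L=1.5304, (cx,cy)=(0.4241,-0.9056)
member 7 (3-5): L=1.3367, (cx,cy)=(0.9987,0.0501)
member 8 (4-5): L=1.6068, (cx,cy)=(0.4269,0.9043)
member 9 (4-6): L=1.2570, (cx,cy)=(1.0000,0.0000)
member 10 (5-6): L=1.5612, (cx,cy)=(0.3658,-0.9307)
solve A·x = −loads:
  F[0-1] = -3934.4446 N (compression)
  F[0-2] = -1412.4856 N (compression)
  F[1-2] = +735.8402 N (tension)
  F[1-3] = +1107.2026 N (tension)
  F[2-3] = -725.4367 N (compression)
  F[2-4] = -823.3158 N (compression)
  F[3-4] = +690.4809 N (tension)
  F[3-5] = +531.1744 N (tension)
  F[4-5] = -691.5114 N (compression)
  F[4-6] = -235.2758 N (compression)
  F[5-6] = +643.2669 N (tension)
  Rx@0 = +3280.0100 N
  Ry@0 = +3462.9766 N
  Ry@6 = -598.6966 N

-823.316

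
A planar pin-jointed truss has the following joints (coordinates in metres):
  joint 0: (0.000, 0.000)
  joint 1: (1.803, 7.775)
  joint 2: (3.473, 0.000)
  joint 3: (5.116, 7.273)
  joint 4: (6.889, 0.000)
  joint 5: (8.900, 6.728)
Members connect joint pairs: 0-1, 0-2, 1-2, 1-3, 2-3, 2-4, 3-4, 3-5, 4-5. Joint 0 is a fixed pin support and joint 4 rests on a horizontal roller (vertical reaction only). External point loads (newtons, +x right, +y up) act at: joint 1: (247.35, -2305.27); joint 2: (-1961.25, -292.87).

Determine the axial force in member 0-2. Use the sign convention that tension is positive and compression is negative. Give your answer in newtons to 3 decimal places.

N=6 nodes, M=9 members, R=3 reactions → 2N=12, M+R=12
member 0 (0-1): L=7.9813, (cx,cy)=(0.2259,0.9741)
member 1 (0-2): L=3.4730, (cx,cy)=(1.0000,0.0000)
member 2 (1-2): L=7.9523, (cx,cy)=(0.2100,-0.9777)
member 3 (1-3): L=3.3508, (cx,cy)=(0.9887,-0.1498)
member 4 (2-3): L=7.4563, (cx,cy)=(0.2204,0.9754)
member 5 (2-4): L=3.4160, (cx,cy)=(1.0000,0.0000)
member 6 (3-4): L=7.4860, (cx,cy)=(0.2368,-0.9715)
member 7 (3-5): L=3.8230, (cx,cy)=(0.9898,-0.1426)
member 8 (4-5): L=7.0221, (cx,cy)=(0.2864,0.9581)
solve A·x = −loads:
  F[0-1] = -1609.6009 N (compression)
  F[0-2] = -1350.2871 N (compression)
  F[1-2] = -681.5887 N (compression)
  F[1-3] = -473.1685 N (compression)
  F[2-3] = +983.4323 N (tension)
  F[2-4] = +251.1276 N (tension)
  F[3-4] = -1060.3154 N (compression)
  F[3-5] = -0.0000 N (tension)
  F[4-5] = -0.0000 N (tension)
  Rx@0 = +1713.9000 N
  Ry@0 = +1567.9926 N
  Ry@4 = +1030.1474 N

-1350.287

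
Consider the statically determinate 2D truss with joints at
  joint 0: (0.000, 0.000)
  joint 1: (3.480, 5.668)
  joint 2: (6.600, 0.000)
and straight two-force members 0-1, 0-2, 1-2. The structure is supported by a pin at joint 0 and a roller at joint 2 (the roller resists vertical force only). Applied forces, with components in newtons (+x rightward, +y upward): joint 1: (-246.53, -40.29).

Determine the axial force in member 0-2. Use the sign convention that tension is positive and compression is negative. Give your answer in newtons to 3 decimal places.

-104.848

N=3 nodes, M=3 members, R=3 reactions → 2N=6, M+R=6
member 0 (0-1): L=6.6511, (cx,cy)=(0.5232,0.8522)
member 1 (0-2): L=6.6000, (cx,cy)=(1.0000,0.0000)
member 2 (1-2): L=6.4700, (cx,cy)=(0.4822,-0.8760)
solve A·x = −loads:
  F[0-1] = -270.7869 N (compression)
  F[0-2] = -104.8476 N (compression)
  F[1-2] = +217.4237 N (tension)
  Rx@0 = +246.5300 N
  Ry@0 = +230.7632 N
  Ry@2 = -190.4732 N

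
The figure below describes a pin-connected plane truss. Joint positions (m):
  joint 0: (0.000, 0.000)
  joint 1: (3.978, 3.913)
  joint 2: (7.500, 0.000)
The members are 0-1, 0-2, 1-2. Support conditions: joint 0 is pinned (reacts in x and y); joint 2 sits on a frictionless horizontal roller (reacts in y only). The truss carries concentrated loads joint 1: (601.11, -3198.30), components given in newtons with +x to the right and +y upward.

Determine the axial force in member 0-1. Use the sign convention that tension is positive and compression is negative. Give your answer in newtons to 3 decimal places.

-1694.529

N=3 nodes, M=3 members, R=3 reactions → 2N=6, M+R=6
member 0 (0-1): L=5.5800, (cx,cy)=(0.7129,0.7013)
member 1 (0-2): L=7.5000, (cx,cy)=(1.0000,0.0000)
member 2 (1-2): L=5.2646, (cx,cy)=(0.6690,-0.7433)
solve A·x = −loads:
  F[0-1] = -1694.5288 N (compression)
  F[0-2] = +1809.1518 N (tension)
  F[1-2] = -2704.2781 N (compression)
  Rx@0 = -601.1100 N
  Ry@0 = +1188.3026 N
  Ry@2 = +2009.9974 N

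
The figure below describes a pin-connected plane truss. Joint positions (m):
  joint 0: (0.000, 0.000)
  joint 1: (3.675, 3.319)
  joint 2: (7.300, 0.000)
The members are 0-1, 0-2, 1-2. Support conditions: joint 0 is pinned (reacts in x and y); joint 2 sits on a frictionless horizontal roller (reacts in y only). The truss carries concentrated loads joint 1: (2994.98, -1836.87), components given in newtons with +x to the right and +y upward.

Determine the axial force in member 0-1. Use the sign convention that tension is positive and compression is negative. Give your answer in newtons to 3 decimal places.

N=3 nodes, M=3 members, R=3 reactions → 2N=6, M+R=6
member 0 (0-1): L=4.9519, (cx,cy)=(0.7421,0.6702)
member 1 (0-2): L=7.3000, (cx,cy)=(1.0000,0.0000)
member 2 (1-2): L=4.9149, (cx,cy)=(0.7376,-0.6753)
solve A·x = −loads:
  F[0-1] = +670.7169 N (tension)
  F[0-2] = +2497.2153 N (tension)
  F[1-2] = -3385.8207 N (compression)
  Rx@0 = -2994.9800 N
  Ry@0 = -449.5459 N
  Ry@2 = +2286.4159 N

670.717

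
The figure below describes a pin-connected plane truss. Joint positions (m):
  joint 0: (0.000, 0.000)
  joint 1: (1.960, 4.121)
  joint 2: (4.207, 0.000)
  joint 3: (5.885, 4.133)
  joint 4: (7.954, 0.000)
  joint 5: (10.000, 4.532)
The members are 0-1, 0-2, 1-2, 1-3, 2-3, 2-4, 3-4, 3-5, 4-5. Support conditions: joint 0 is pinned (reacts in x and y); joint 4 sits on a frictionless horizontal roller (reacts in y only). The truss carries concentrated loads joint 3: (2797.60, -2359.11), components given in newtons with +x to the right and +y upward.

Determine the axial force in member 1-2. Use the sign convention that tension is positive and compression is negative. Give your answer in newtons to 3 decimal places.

N=6 nodes, M=9 members, R=3 reactions → 2N=12, M+R=12
member 0 (0-1): L=4.5634, (cx,cy)=(0.4295,0.9031)
member 1 (0-2): L=4.2070, (cx,cy)=(1.0000,0.0000)
member 2 (1-2): L=4.6938, (cx,cy)=(0.4787,-0.8780)
member 3 (1-3): L=3.9250, (cx,cy)=(1.0000,0.0031)
member 4 (2-3): L=4.4606, (cx,cy)=(0.3762,0.9265)
member 5 (2-4): L=3.7470, (cx,cy)=(1.0000,0.0000)
member 6 (3-4): L=4.6220, (cx,cy)=(0.4476,-0.8942)
member 7 (3-5): L=4.1343, (cx,cy)=(0.9953,0.0965)
member 8 (4-5): L=4.9724, (cx,cy)=(0.4115,0.9114)
solve A·x = −loads:
  F[0-1] = +930.1847 N (tension)
  F[0-2] = +2398.0780 N (tension)
  F[1-2] = -953.7900 N (compression)
  F[1-3] = +856.1222 N (tension)
  F[2-3] = +903.7834 N (tension)
  F[2-4] = +1601.4978 N (tension)
  F[3-4] = -3577.5967 N (compression)
  F[3-5] = +0.0000 N (tension)
  F[4-5] = -0.0000 N (compression)
  Rx@0 = -2797.6000 N
  Ry@0 = -840.0154 N
  Ry@4 = +3199.1254 N

-953.790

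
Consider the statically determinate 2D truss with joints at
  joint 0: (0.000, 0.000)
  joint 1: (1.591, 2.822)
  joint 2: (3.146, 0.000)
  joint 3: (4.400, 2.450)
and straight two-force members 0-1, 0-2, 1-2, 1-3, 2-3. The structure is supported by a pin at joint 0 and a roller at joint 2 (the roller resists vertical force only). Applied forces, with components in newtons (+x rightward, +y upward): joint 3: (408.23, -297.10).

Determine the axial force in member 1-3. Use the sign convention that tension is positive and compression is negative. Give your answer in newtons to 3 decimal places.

N=4 nodes, M=5 members, R=3 reactions → 2N=8, M+R=8
member 0 (0-1): L=3.2396, (cx,cy)=(0.4911,0.8711)
member 1 (0-2): L=3.1460, (cx,cy)=(1.0000,0.0000)
member 2 (1-2): L=3.2221, (cx,cy)=(0.4826,-0.8758)
member 3 (1-3): L=2.8335, (cx,cy)=(0.9913,-0.1313)
member 4 (2-3): L=2.7523, (cx,cy)=(0.4556,0.8902)
solve A·x = −loads:
  F[0-1] = +500.9091 N (tension)
  F[0-2] = +162.2280 N (tension)
  F[1-2] = -577.5411 N (compression)
  F[1-3] = +529.3102 N (tension)
  F[2-3] = -255.6912 N (compression)
  Rx@0 = -408.2300 N
  Ry@0 = -436.3404 N
  Ry@2 = +733.4404 N

529.310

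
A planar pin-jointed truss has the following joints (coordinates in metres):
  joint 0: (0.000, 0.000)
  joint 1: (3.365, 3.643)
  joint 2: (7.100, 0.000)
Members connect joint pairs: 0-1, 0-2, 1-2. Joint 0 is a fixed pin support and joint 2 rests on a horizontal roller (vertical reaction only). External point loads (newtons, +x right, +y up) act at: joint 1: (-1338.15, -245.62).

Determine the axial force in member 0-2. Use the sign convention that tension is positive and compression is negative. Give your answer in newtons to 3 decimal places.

N=3 nodes, M=3 members, R=3 reactions → 2N=6, M+R=6
member 0 (0-1): L=4.9593, (cx,cy)=(0.6785,0.7346)
member 1 (0-2): L=7.1000, (cx,cy)=(1.0000,0.0000)
member 2 (1-2): L=5.2174, (cx,cy)=(0.7159,-0.6982)
solve A·x = −loads:
  F[0-1] = -1110.5852 N (compression)
  F[0-2] = -584.5924 N (compression)
  F[1-2] = +816.6200 N (tension)
  Rx@0 = +1338.1500 N
  Ry@0 = +815.8128 N
  Ry@2 = -570.1928 N

-584.592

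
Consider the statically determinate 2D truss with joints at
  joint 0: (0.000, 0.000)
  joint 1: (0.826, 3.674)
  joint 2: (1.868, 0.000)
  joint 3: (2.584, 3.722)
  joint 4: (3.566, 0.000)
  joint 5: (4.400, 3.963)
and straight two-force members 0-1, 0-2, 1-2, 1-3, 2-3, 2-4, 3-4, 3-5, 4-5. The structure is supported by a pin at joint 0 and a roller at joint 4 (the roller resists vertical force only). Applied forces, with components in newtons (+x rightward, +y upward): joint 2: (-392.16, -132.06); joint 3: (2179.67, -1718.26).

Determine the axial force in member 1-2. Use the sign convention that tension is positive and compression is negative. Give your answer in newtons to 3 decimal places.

N=6 nodes, M=9 members, R=3 reactions → 2N=12, M+R=12
member 0 (0-1): L=3.7657, (cx,cy)=(0.2193,0.9756)
member 1 (0-2): L=1.8680, (cx,cy)=(1.0000,0.0000)
member 2 (1-2): L=3.8189, (cx,cy)=(0.2729,-0.9621)
member 3 (1-3): L=1.7587, (cx,cy)=(0.9996,0.0273)
member 4 (2-3): L=3.7902, (cx,cy)=(0.1889,0.9820)
member 5 (2-4): L=1.6980, (cx,cy)=(1.0000,0.0000)
member 6 (3-4): L=3.8494, (cx,cy)=(0.2551,-0.9669)
member 7 (3-5): L=1.8319, (cx,cy)=(0.9913,0.1316)
member 8 (4-5): L=4.0498, (cx,cy)=(0.2059,0.9786)
solve A·x = −loads:
  F[0-1] = +1782.3755 N (tension)
  F[0-2] = +1396.5497 N (tension)
  F[1-2] = -1782.6550 N (compression)
  F[1-3] = +877.6901 N (tension)
  F[2-3] = +1880.9395 N (tension)
  F[2-4] = +946.9859 N (tension)
  F[3-4] = -3712.1121 N (compression)
  F[3-5] = -0.0000 N (compression)
  F[4-5] = -0.0000 N (compression)
  Rx@0 = -1787.5100 N
  Ry@0 = -1738.9687 N
  Ry@4 = +3589.2887 N

-1782.655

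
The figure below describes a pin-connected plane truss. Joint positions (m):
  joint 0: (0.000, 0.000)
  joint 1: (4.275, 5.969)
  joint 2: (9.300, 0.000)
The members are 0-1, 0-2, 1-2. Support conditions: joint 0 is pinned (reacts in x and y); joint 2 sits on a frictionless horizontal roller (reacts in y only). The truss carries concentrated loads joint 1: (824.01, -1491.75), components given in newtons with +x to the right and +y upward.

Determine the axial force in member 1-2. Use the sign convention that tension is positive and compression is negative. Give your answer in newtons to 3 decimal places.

N=3 nodes, M=3 members, R=3 reactions → 2N=6, M+R=6
member 0 (0-1): L=7.3420, (cx,cy)=(0.5823,0.8130)
member 1 (0-2): L=9.3000, (cx,cy)=(1.0000,0.0000)
member 2 (1-2): L=7.8025, (cx,cy)=(0.6440,-0.7650)
solve A·x = −loads:
  F[0-1] = -340.9037 N (compression)
  F[0-2] = +1022.5075 N (tension)
  F[1-2] = -1587.6921 N (compression)
  Rx@0 = -824.0100 N
  Ry@0 = +277.1536 N
  Ry@2 = +1214.5964 N

-1587.692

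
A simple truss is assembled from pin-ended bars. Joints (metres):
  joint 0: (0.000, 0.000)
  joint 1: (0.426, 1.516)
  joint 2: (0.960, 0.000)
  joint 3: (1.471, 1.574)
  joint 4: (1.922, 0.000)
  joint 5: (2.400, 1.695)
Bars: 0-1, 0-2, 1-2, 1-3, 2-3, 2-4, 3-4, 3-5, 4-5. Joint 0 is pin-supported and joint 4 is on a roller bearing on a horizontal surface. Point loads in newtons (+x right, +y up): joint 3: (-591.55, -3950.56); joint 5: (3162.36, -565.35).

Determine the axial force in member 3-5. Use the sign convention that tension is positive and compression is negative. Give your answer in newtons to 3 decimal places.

N=6 nodes, M=9 members, R=3 reactions → 2N=12, M+R=12
member 0 (0-1): L=1.5747, (cx,cy)=(0.2705,0.9627)
member 1 (0-2): L=0.9600, (cx,cy)=(1.0000,0.0000)
member 2 (1-2): L=1.6073, (cx,cy)=(0.3322,-0.9432)
member 3 (1-3): L=1.0466, (cx,cy)=(0.9985,0.0554)
member 4 (2-3): L=1.6549, (cx,cy)=(0.3088,0.9511)
member 5 (2-4): L=0.9620, (cx,cy)=(1.0000,0.0000)
member 6 (3-4): L=1.6373, (cx,cy)=(0.2754,-0.9613)
member 7 (3-5): L=0.9368, (cx,cy)=(0.9916,0.1292)
member 8 (4-5): L=1.7611, (cx,cy)=(0.2714,0.9625)
solve A·x = −loads:
  F[0-1] = +1576.8152 N (tension)
  F[0-2] = +2144.2423 N (tension)
  F[1-2] = -1553.9599 N (compression)
  F[1-3] = +944.2976 N (tension)
  F[2-3] = +1540.9960 N (tension)
  F[2-4] = +1152.1264 N (tension)
  F[3-4] = -5221.4112 N (compression)
  F[3-5] = +3477.5834 N (tension)
  F[4-5] = -1054.0717 N (compression)
  Rx@0 = -2570.8100 N
  Ry@0 = -1518.0204 N
  Ry@4 = +6033.9304 N

3477.583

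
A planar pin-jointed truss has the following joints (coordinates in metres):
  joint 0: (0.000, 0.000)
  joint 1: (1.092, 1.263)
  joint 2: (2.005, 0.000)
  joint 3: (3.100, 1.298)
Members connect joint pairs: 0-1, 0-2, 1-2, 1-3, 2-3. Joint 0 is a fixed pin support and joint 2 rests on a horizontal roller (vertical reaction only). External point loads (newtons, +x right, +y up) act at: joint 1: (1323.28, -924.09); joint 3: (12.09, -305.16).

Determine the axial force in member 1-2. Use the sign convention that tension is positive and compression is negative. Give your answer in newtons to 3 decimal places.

-1858.999

N=4 nodes, M=5 members, R=3 reactions → 2N=8, M+R=8
member 0 (0-1): L=1.6696, (cx,cy)=(0.6540,0.7565)
member 1 (0-2): L=2.0050, (cx,cy)=(1.0000,0.0000)
member 2 (1-2): L=1.5584, (cx,cy)=(0.5858,-0.8104)
member 3 (1-3): L=2.0083, (cx,cy)=(0.9998,0.0174)
member 4 (2-3): L=1.6982, (cx,cy)=(0.6448,0.7643)
solve A·x = −loads:
  F[0-1] = +776.3241 N (tension)
  F[0-2] = +827.6223 N (tension)
  F[1-2] = -1858.9986 N (compression)
  F[1-3] = +273.5885 N (tension)
  F[2-3] = -405.4813 N (compression)
  Rx@0 = -1335.3700 N
  Ry@0 = -587.2576 N
  Ry@2 = +1816.5076 N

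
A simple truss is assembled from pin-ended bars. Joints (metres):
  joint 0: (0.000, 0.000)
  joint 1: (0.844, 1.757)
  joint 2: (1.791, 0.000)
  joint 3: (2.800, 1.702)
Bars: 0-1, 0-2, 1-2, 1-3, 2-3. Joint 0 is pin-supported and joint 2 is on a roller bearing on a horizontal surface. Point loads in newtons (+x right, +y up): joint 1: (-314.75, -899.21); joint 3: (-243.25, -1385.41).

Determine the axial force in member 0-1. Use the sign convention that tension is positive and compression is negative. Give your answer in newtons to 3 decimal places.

N=4 nodes, M=5 members, R=3 reactions → 2N=8, M+R=8
member 0 (0-1): L=1.9492, (cx,cy)=(0.4330,0.9014)
member 1 (0-2): L=1.7910, (cx,cy)=(1.0000,0.0000)
member 2 (1-2): L=1.9960, (cx,cy)=(0.4745,-0.8803)
member 3 (1-3): L=1.9568, (cx,cy)=(0.9996,-0.0281)
member 4 (2-3): L=1.9786, (cx,cy)=(0.5100,0.8602)
solve A·x = −loads:
  F[0-1] = -260.5927 N (compression)
  F[0-2] = -445.1639 N (compression)
  F[1-2] = -772.8251 N (compression)
  F[1-3] = +568.8119 N (tension)
  F[2-3] = -1591.9788 N (compression)
  Rx@0 = +558.0000 N
  Ry@0 = +234.8969 N
  Ry@2 = +2049.7231 N

-260.593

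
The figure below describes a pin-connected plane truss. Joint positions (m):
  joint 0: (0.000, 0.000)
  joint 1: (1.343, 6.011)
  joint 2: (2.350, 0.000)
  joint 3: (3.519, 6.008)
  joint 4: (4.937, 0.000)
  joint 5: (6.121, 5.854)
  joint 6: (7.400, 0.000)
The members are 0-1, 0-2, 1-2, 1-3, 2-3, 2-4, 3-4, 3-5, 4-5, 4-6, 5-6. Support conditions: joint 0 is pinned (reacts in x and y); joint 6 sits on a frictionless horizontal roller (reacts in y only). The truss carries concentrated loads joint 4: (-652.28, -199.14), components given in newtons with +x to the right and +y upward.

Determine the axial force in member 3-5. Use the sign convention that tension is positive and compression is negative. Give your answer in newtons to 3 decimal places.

-55.334

N=7 nodes, M=11 members, R=3 reactions → 2N=14, M+R=14
member 0 (0-1): L=6.1592, (cx,cy)=(0.2180,0.9759)
member 1 (0-2): L=2.3500, (cx,cy)=(1.0000,0.0000)
member 2 (1-2): L=6.0948, (cx,cy)=(0.1652,-0.9863)
member 3 (1-3): L=2.1760, (cx,cy)=(1.0000,-0.0014)
member 4 (2-3): L=6.1207, (cx,cy)=(0.1910,0.9816)
member 5 (2-4): L=2.5870, (cx,cy)=(1.0000,0.0000)
member 6 (3-4): L=6.1731, (cx,cy)=(0.2297,-0.9733)
member 7 (3-5): L=2.6066, (cx,cy)=(0.9983,-0.0591)
member 8 (4-5): L=5.9725, (cx,cy)=(0.1982,0.9802)
member 9 (4-6): L=2.4630, (cx,cy)=(1.0000,0.0000)
member 10 (5-6): L=5.9921, (cx,cy)=(0.2134,-0.9770)
solve A·x = −loads:
  F[0-1] = -67.9155 N (compression)
  F[0-2] = -637.4712 N (compression)
  F[1-2] = +67.2412 N (tension)
  F[1-3] = -25.9187 N (compression)
  F[2-3] = -67.5607 N (compression)
  F[2-4] = -613.4578 N (compression)
  F[3-4] = +71.4615 N (tension)
  F[3-5] = -55.3341 N (compression)
  F[4-5] = +132.2134 N (tension)
  F[4-6] = +29.0274 N (tension)
  F[5-6] = -135.9927 N (compression)
  Rx@0 = +652.2800 N
  Ry@0 = +66.2813 N
  Ry@6 = +132.8587 N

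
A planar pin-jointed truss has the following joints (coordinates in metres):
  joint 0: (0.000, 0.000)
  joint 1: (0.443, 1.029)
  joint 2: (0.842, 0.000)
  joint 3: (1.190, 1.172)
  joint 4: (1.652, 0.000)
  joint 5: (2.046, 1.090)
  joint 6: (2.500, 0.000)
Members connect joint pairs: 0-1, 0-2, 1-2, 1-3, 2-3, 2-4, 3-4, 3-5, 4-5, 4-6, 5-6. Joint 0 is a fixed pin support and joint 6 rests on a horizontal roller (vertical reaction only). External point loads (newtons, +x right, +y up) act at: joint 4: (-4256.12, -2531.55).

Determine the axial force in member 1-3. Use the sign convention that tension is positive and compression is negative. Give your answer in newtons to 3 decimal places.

N=7 nodes, M=11 members, R=3 reactions → 2N=14, M+R=14
member 0 (0-1): L=1.1203, (cx,cy)=(0.3954,0.9185)
member 1 (0-2): L=0.8420, (cx,cy)=(1.0000,0.0000)
member 2 (1-2): L=1.1036, (cx,cy)=(0.3615,-0.9324)
member 3 (1-3): L=0.7606, (cx,cy)=(0.9822,0.1880)
member 4 (2-3): L=1.2226, (cx,cy)=(0.2846,0.9586)
member 5 (2-4): L=0.8100, (cx,cy)=(1.0000,0.0000)
member 6 (3-4): L=1.2598, (cx,cy)=(0.3667,-0.9303)
member 7 (3-5): L=0.8599, (cx,cy)=(0.9954,-0.0954)
member 8 (4-5): L=1.1590, (cx,cy)=(0.3399,0.9404)
member 9 (4-6): L=0.8480, (cx,cy)=(1.0000,0.0000)
member 10 (5-6): L=1.1808, (cx,cy)=(0.3845,-0.9231)
solve A·x = −loads:
  F[0-1] = -934.8984 N (compression)
  F[0-2] = -3886.4360 N (compression)
  F[1-2] = +786.6976 N (tension)
  F[1-3] = -665.9744 N (compression)
  F[2-3] = -765.1379 N (compression)
  F[2-4] = -3384.2300 N (compression)
  F[3-4] = +1052.5344 N (tension)
  F[3-5] = -1263.6472 N (compression)
  F[4-5] = +1650.6513 N (tension)
  F[4-6] = +696.7643 N (tension)
  F[5-6] = -1812.1539 N (compression)
  Rx@0 = +4256.1200 N
  Ry@0 = +858.7018 N
  Ry@6 = +1672.8482 N

-665.974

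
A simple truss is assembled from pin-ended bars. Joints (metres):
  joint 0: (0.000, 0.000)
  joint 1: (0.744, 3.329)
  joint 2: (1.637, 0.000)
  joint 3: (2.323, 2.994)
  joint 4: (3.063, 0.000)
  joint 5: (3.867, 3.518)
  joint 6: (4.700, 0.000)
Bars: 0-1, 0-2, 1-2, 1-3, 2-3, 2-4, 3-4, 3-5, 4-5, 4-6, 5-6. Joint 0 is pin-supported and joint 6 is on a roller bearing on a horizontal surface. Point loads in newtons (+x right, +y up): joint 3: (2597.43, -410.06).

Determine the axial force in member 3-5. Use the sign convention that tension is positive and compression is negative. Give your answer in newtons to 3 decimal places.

N=7 nodes, M=11 members, R=3 reactions → 2N=14, M+R=14
member 0 (0-1): L=3.4111, (cx,cy)=(0.2181,0.9759)
member 1 (0-2): L=1.6370, (cx,cy)=(1.0000,0.0000)
member 2 (1-2): L=3.4467, (cx,cy)=(0.2591,-0.9659)
member 3 (1-3): L=1.6141, (cx,cy)=(0.9782,-0.2075)
member 4 (2-3): L=3.0716, (cx,cy)=(0.2233,0.9747)
member 5 (2-4): L=1.4260, (cx,cy)=(1.0000,0.0000)
member 6 (3-4): L=3.0841, (cx,cy)=(0.2399,-0.9708)
member 7 (3-5): L=1.6305, (cx,cy)=(0.9470,0.3214)
member 8 (4-5): L=3.6087, (cx,cy)=(0.2228,0.9749)
member 9 (4-6): L=1.6370, (cx,cy)=(1.0000,0.0000)
member 10 (5-6): L=3.6153, (cx,cy)=(0.2304,-0.9731)
solve A·x = −loads:
  F[0-1] = +1482.9353 N (tension)
  F[0-2] = +2273.9872 N (tension)
  F[1-2] = -1664.1547 N (compression)
  F[1-3] = +771.4030 N (tension)
  F[2-3] = +1648.9809 N (tension)
  F[2-4] = +1474.5439 N (tension)
  F[3-4] = -2240.7145 N (compression)
  F[3-5] = -989.3901 N (compression)
  F[4-5] = +2231.3416 N (tension)
  F[4-6] = +439.7739 N (tension)
  F[5-6] = -1908.6478 N (compression)
  Rx@0 = -2597.4300 N
  Ry@0 = -1447.2325 N
  Ry@6 = +1857.2925 N

-989.390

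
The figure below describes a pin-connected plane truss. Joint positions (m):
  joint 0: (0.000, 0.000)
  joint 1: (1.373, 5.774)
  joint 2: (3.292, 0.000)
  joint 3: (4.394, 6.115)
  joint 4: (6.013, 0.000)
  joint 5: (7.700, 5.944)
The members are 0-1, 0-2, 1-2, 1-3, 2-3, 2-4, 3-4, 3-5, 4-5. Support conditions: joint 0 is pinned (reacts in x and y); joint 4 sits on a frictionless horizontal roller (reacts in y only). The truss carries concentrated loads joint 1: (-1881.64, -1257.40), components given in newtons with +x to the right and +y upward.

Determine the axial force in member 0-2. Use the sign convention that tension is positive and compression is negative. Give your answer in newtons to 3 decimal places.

N=6 nodes, M=9 members, R=3 reactions → 2N=12, M+R=12
member 0 (0-1): L=5.9350, (cx,cy)=(0.2313,0.9729)
member 1 (0-2): L=3.2920, (cx,cy)=(1.0000,0.0000)
member 2 (1-2): L=6.0845, (cx,cy)=(0.3154,-0.9490)
member 3 (1-3): L=3.0402, (cx,cy)=(0.9937,0.1122)
member 4 (2-3): L=6.2135, (cx,cy)=(0.1774,0.9841)
member 5 (2-4): L=2.7210, (cx,cy)=(1.0000,0.0000)
member 6 (3-4): L=6.3257, (cx,cy)=(0.2559,-0.9667)
member 7 (3-5): L=3.3104, (cx,cy)=(0.9987,-0.0517)
member 8 (4-5): L=6.1788, (cx,cy)=(0.2730,0.9620)
solve A·x = −loads:
  F[0-1] = -2854.5729 N (compression)
  F[0-2] = -1221.2643 N (compression)
  F[1-2] = +1683.5796 N (tension)
  F[1-3] = +694.6646 N (tension)
  F[2-3] = -1623.3895 N (compression)
  F[2-4] = -402.3638 N (compression)
  F[3-4] = +1572.0997 N (tension)
  F[3-5] = -0.0000 N (compression)
  F[4-5] = +0.0000 N (tension)
  Rx@0 = +1881.6400 N
  Ry@0 = +2777.1371 N
  Ry@4 = -1519.7371 N

-1221.264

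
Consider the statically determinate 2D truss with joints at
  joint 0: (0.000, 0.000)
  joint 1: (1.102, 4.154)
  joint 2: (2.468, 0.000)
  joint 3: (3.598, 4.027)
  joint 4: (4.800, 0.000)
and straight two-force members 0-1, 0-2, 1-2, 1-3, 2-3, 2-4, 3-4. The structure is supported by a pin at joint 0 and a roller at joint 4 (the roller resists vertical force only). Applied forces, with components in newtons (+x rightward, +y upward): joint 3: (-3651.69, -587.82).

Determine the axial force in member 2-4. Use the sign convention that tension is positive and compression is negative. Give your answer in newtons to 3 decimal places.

-782.925

N=5 nodes, M=7 members, R=3 reactions → 2N=10, M+R=10
member 0 (0-1): L=4.2977, (cx,cy)=(0.2564,0.9666)
member 1 (0-2): L=2.4680, (cx,cy)=(1.0000,0.0000)
member 2 (1-2): L=4.3728, (cx,cy)=(0.3124,-0.9500)
member 3 (1-3): L=2.4992, (cx,cy)=(0.9987,-0.0508)
member 4 (2-3): L=4.1825, (cx,cy)=(0.2702,0.9628)
member 5 (2-4): L=2.3320, (cx,cy)=(1.0000,0.0000)
member 6 (3-4): L=4.2026, (cx,cy)=(0.2860,-0.9582)
solve A·x = −loads:
  F[0-1] = -3321.8785 N (compression)
  F[0-2] = -2799.9040 N (compression)
  F[1-2] = +3483.8768 N (tension)
  F[1-3] = -1942.6005 N (compression)
  F[2-3] = -3437.3573 N (compression)
  F[2-4] = -782.9255 N (compression)
  F[3-4] = +2737.3488 N (tension)
  Rx@0 = +3651.6900 N
  Ry@0 = +3210.8157 N
  Ry@4 = -2622.9957 N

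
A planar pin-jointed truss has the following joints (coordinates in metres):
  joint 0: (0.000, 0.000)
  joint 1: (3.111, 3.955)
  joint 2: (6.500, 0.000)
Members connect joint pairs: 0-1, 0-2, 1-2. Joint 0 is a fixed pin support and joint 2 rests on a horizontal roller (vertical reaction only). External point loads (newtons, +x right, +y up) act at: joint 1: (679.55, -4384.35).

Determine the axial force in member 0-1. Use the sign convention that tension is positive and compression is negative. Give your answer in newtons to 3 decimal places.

N=3 nodes, M=3 members, R=3 reactions → 2N=6, M+R=6
member 0 (0-1): L=5.0319, (cx,cy)=(0.6183,0.7860)
member 1 (0-2): L=6.5000, (cx,cy)=(1.0000,0.0000)
member 2 (1-2): L=5.2084, (cx,cy)=(0.6507,-0.7594)
solve A·x = −loads:
  F[0-1] = -2382.3149 N (compression)
  F[0-2] = +2152.4198 N (tension)
  F[1-2] = -3307.9510 N (compression)
  Rx@0 = -679.5500 N
  Ry@0 = +1872.4526 N
  Ry@2 = +2511.8974 N

-2382.315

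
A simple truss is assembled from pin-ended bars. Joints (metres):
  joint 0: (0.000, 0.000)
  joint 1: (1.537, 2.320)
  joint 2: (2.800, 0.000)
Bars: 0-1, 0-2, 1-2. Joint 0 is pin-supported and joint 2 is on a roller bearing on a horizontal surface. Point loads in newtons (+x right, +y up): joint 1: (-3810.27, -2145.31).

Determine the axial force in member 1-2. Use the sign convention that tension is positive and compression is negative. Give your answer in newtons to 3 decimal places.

N=3 nodes, M=3 members, R=3 reactions → 2N=6, M+R=6
member 0 (0-1): L=2.7829, (cx,cy)=(0.5523,0.8336)
member 1 (0-2): L=2.8000, (cx,cy)=(1.0000,0.0000)
member 2 (1-2): L=2.6415, (cx,cy)=(0.4781,-0.8783)
solve A·x = −loads:
  F[0-1] = -4947.8425 N (compression)
  F[0-2] = -1077.6106 N (compression)
  F[1-2] = +2253.7751 N (tension)
  Rx@0 = +3810.2700 N
  Ry@0 = +4124.7689 N
  Ry@2 = -1979.4589 N

2253.775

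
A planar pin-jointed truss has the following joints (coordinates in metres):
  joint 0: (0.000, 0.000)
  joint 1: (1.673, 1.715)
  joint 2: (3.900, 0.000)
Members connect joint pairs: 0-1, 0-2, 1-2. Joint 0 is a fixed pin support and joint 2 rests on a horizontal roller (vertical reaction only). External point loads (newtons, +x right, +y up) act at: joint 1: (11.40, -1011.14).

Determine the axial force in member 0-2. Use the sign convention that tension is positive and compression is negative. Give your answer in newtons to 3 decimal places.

N=3 nodes, M=3 members, R=3 reactions → 2N=6, M+R=6
member 0 (0-1): L=2.3959, (cx,cy)=(0.6983,0.7158)
member 1 (0-2): L=3.9000, (cx,cy)=(1.0000,0.0000)
member 2 (1-2): L=2.8108, (cx,cy)=(0.7923,-0.6101)
solve A·x = −loads:
  F[0-1] = -799.6085 N (compression)
  F[0-2] = +569.7565 N (tension)
  F[1-2] = -719.1232 N (compression)
  Rx@0 = -11.4000 N
  Ry@0 = +572.3738 N
  Ry@2 = +438.7662 N

569.756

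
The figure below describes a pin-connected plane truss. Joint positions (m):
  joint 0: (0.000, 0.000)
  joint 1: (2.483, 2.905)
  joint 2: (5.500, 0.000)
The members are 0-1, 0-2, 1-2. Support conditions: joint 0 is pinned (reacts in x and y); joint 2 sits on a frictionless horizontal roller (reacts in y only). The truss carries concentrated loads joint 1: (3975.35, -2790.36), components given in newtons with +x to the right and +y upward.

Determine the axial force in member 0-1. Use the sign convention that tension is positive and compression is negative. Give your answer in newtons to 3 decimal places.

N=3 nodes, M=3 members, R=3 reactions → 2N=6, M+R=6
member 0 (0-1): L=3.8216, (cx,cy)=(0.6497,0.7602)
member 1 (0-2): L=5.5000, (cx,cy)=(1.0000,0.0000)
member 2 (1-2): L=4.1882, (cx,cy)=(0.7204,-0.6936)
solve A·x = −loads:
  F[0-1] = +748.6155 N (tension)
  F[0-2] = +3488.9484 N (tension)
  F[1-2] = -4843.3996 N (compression)
  Rx@0 = -3975.3500 N
  Ry@0 = -569.0683 N
  Ry@2 = +3359.4283 N

748.616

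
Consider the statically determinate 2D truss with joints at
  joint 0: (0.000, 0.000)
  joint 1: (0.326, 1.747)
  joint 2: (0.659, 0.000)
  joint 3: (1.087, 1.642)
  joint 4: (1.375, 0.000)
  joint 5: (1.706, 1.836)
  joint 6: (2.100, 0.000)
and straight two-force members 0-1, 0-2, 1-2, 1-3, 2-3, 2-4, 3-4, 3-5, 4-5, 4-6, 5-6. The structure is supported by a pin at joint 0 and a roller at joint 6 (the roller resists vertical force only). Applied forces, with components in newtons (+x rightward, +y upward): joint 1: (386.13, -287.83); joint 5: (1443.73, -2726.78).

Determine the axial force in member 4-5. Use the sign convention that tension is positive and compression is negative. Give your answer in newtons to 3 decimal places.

N=7 nodes, M=11 members, R=3 reactions → 2N=14, M+R=14
member 0 (0-1): L=1.7772, (cx,cy)=(0.1834,0.9830)
member 1 (0-2): L=0.6590, (cx,cy)=(1.0000,0.0000)
member 2 (1-2): L=1.7785, (cx,cy)=(0.1872,-0.9823)
member 3 (1-3): L=0.7682, (cx,cy)=(0.9906,-0.1367)
member 4 (2-3): L=1.6969, (cx,cy)=(0.2522,0.9677)
member 5 (2-4): L=0.7160, (cx,cy)=(1.0000,0.0000)
member 6 (3-4): L=1.6671, (cx,cy)=(0.1728,-0.9850)
member 7 (3-5): L=0.6487, (cx,cy)=(0.9542,0.2991)
member 8 (4-5): L=1.8656, (cx,cy)=(0.1774,0.9841)
member 9 (4-6): L=0.7250, (cx,cy)=(1.0000,0.0000)
member 10 (5-6): L=1.8778, (cx,cy)=(0.2098,-0.9777)
solve A·x = −loads:
  F[0-1] = +843.0173 N (tension)
  F[0-2] = +1675.2177 N (tension)
  F[1-2] = -1133.9531 N (compression)
  F[1-3] = -19.3464 N (compression)
  F[2-3] = +1151.1166 N (tension)
  F[2-4] = +1172.5487 N (tension)
  F[3-4] = -992.7278 N (compression)
  F[3-5] = +463.9157 N (tension)
  F[4-5] = +993.5645 N (tension)
  F[4-6] = +824.7652 N (tension)
  F[5-6] = -3930.8222 N (compression)
  Rx@0 = -1829.8600 N
  Ry@0 = -828.7122 N
  Ry@6 = +3843.3222 N

993.565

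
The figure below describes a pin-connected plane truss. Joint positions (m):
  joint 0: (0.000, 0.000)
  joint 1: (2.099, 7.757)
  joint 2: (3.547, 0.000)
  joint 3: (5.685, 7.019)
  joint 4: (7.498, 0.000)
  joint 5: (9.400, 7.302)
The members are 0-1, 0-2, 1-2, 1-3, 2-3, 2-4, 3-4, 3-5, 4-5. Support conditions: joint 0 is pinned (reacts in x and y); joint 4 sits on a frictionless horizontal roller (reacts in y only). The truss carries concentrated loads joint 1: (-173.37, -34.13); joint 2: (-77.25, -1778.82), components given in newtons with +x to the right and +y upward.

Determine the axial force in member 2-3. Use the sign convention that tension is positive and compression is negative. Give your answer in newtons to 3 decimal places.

N=6 nodes, M=9 members, R=3 reactions → 2N=12, M+R=12
member 0 (0-1): L=8.0360, (cx,cy)=(0.2612,0.9653)
member 1 (0-2): L=3.5470, (cx,cy)=(1.0000,0.0000)
member 2 (1-2): L=7.8910, (cx,cy)=(0.1835,-0.9830)
member 3 (1-3): L=3.6612, (cx,cy)=(0.9795,-0.2016)
member 4 (2-3): L=7.3374, (cx,cy)=(0.2914,0.9566)
member 5 (2-4): L=3.9510, (cx,cy)=(1.0000,0.0000)
member 6 (3-4): L=7.2494, (cx,cy)=(0.2501,-0.9682)
member 7 (3-5): L=3.7258, (cx,cy)=(0.9971,0.0760)
member 8 (4-5): L=7.5456, (cx,cy)=(0.2521,0.9677)
solve A·x = −loads:
  F[0-1] = -1182.3110 N (compression)
  F[0-2] = +58.2002 N (tension)
  F[1-2] = +1200.7469 N (tension)
  F[1-3] = -363.2441 N (compression)
  F[2-3] = +625.6098 N (tension)
  F[2-4] = +173.4951 N (tension)
  F[3-4] = -693.7285 N (compression)
  F[3-5] = +0.0000 N (tension)
  F[4-5] = -0.0000 N (compression)
  Rx@0 = +250.6200 N
  Ry@0 = +1141.2666 N
  Ry@4 = +671.6834 N

625.610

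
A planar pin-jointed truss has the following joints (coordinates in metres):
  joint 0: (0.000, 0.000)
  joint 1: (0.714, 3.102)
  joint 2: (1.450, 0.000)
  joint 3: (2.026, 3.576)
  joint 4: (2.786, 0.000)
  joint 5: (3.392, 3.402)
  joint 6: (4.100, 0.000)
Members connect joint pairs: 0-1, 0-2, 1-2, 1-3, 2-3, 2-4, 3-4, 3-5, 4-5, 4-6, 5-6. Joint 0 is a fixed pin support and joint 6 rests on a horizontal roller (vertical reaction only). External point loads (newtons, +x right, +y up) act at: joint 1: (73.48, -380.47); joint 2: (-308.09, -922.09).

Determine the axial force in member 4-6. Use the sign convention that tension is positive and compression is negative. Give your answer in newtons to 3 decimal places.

93.225

N=7 nodes, M=11 members, R=3 reactions → 2N=14, M+R=14
member 0 (0-1): L=3.1831, (cx,cy)=(0.2243,0.9745)
member 1 (0-2): L=1.4500, (cx,cy)=(1.0000,0.0000)
member 2 (1-2): L=3.1881, (cx,cy)=(0.2309,-0.9730)
member 3 (1-3): L=1.3950, (cx,cy)=(0.9405,0.3398)
member 4 (2-3): L=3.6221, (cx,cy)=(0.1590,0.9873)
member 5 (2-4): L=1.3360, (cx,cy)=(1.0000,0.0000)
member 6 (3-4): L=3.6559, (cx,cy)=(0.2079,-0.9782)
member 7 (3-5): L=1.3770, (cx,cy)=(0.9920,-0.1264)
member 8 (4-5): L=3.4556, (cx,cy)=(0.1754,0.9845)
member 9 (4-6): L=1.3140, (cx,cy)=(1.0000,0.0000)
member 10 (5-6): L=3.4749, (cx,cy)=(0.2037,-0.9790)
solve A·x = −loads:
  F[0-1] = -876.9500 N (compression)
  F[0-2] = -37.9024 N (compression)
  F[1-2] = +356.4209 N (tension)
  F[1-3] = -374.7675 N (compression)
  F[2-3] = +582.7120 N (tension)
  F[2-4] = +259.8047 N (tension)
  F[3-4] = -435.9298 N (compression)
  F[3-5] = -170.5484 N (compression)
  F[4-5] = +433.1184 N (tension)
  F[4-6] = +93.2255 N (tension)
  F[5-6] = -457.5542 N (compression)
  Rx@0 = +234.6100 N
  Ry@0 = +854.6036 N
  Ry@6 = +447.9564 N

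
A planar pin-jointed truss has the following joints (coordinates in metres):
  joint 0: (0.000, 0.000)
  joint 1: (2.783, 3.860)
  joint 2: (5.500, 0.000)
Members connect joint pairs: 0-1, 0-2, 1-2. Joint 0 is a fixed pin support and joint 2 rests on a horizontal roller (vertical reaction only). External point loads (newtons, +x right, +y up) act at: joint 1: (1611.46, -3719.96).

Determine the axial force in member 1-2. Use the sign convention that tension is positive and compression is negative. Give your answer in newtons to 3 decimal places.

-3684.870

N=3 nodes, M=3 members, R=3 reactions → 2N=6, M+R=6
member 0 (0-1): L=4.7586, (cx,cy)=(0.5848,0.8112)
member 1 (0-2): L=5.5000, (cx,cy)=(1.0000,0.0000)
member 2 (1-2): L=4.7203, (cx,cy)=(0.5756,-0.8177)
solve A·x = −loads:
  F[0-1] = -871.2365 N (compression)
  F[0-2] = +2120.9857 N (tension)
  F[1-2] = -3684.8699 N (compression)
  Rx@0 = -1611.4600 N
  Ry@0 = +706.7083 N
  Ry@2 = +3013.2517 N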